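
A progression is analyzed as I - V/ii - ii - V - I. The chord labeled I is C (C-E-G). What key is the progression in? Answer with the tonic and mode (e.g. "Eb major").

C major

I is given as C-E-G — a major triad with root C.
If C is scale degree 1 and the mode makes that degree carry a major triad, the tonic is C and the mode is major.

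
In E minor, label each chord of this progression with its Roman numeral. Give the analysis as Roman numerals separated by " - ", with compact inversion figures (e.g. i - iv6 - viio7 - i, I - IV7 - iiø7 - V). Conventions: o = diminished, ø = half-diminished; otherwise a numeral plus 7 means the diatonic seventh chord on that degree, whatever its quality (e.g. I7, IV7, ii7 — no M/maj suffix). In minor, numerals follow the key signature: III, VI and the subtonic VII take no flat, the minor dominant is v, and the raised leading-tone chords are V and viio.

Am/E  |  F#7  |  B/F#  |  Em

Am/E: minor triad on A = scale degree 4 → iv64.
F#7: a dominant seventh chord on F#, the applied dominant of V → V7/V.
B/F#: root B is the dominant; major triad there is V64.
Em has root E, degree 1 in E minor, so i.

iv64 - V7/V - V64 - i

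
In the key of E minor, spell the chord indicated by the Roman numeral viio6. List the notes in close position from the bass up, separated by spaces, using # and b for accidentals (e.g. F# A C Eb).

F# A D#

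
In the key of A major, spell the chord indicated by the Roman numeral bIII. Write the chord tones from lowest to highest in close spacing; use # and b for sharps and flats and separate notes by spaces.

C E G

Scale degree 3 in A major is C#; lowering it a half step gives C. bIII is a major triad on the lowered third degree, borrowed from the parallel minor.
So the chord is C-E-G.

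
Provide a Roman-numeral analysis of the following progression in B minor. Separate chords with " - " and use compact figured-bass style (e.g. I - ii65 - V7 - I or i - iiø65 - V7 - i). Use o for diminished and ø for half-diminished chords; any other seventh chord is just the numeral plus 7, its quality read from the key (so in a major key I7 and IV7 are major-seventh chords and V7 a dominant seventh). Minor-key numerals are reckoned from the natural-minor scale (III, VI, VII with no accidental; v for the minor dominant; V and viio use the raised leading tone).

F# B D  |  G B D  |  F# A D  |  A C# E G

F#-B-D has root B, degree 1 in B minor, so i64.
G-B-D: root G is the submediant; major triad there is VI.
F#-A-D has root D, degree 3 in B minor, so III6.
A-C#-E-G: dominant seventh chord on A = scale degree 7 → VII7.

i64 - VI - III6 - VII7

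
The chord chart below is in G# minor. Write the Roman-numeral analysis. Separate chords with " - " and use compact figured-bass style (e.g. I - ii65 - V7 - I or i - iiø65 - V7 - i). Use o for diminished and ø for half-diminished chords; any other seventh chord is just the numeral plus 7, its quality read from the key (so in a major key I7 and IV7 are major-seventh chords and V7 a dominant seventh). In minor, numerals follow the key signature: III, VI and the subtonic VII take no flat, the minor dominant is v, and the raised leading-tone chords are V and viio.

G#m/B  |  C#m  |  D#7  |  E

i6 - iv - V7 - VI

G#m/B: minor triad on G# = scale degree 1 → i6.
C#m has root C#, degree 4 in G# minor, so iv.
D#7 has root D#, degree 5 in G# minor, so V7.
E has root E, degree 6 in G# minor, so VI.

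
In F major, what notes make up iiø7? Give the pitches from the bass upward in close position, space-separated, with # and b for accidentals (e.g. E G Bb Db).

Scale degree 2 in F major is G; here the chord built on it is altered to a half-diminished seventh chord. iiø7 is the half-diminished supertonic seventh, borrowed from the parallel minor.
So the chord is G-Bb-Db-F, a half-diminished seventh chord.

G Bb Db F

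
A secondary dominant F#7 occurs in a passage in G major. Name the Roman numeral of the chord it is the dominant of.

The chord is a dominant seventh chord on F#.
A dominant resolves down a perfect fifth: F# → B. In G major, B is scale degree 3, i.e. iii.

iii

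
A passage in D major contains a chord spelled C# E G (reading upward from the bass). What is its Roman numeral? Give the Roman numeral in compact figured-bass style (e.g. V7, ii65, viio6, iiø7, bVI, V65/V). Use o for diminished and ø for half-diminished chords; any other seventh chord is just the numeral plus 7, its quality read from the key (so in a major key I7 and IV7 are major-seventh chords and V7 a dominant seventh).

viio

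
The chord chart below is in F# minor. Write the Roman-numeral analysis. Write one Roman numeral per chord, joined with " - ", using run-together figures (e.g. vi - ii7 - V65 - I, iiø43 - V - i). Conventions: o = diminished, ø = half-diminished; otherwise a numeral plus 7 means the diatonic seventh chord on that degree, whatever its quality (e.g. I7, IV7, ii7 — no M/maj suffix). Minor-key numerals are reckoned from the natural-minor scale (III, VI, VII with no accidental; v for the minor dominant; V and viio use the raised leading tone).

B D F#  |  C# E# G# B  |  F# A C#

iv - V7 - i

B-D-F# has root B, degree 4 in F# minor, so iv.
C#-E#-G#-B: root C# is the dominant; dominant seventh chord there is V7.
F#-A-C#: root F# is the tonic; minor triad there is i.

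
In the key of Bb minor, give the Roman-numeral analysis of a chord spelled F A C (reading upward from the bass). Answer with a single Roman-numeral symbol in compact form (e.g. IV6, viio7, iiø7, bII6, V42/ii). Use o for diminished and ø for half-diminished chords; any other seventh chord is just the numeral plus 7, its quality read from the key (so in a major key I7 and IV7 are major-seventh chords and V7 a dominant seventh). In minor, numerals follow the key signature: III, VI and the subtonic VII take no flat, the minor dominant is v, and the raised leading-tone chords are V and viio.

The pitches F-A-C form a major triad rooted on F.
F is scale degree 5 in Bb minor, and a major triad on that degree is written V.

V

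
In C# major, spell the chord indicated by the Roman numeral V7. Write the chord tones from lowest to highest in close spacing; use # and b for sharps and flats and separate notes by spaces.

In C# major, the dominant is G#, and the diatonic chord built there is a dominant seventh chord.
That chord is spelled G#-B#-D#-F#.

G# B# D# F#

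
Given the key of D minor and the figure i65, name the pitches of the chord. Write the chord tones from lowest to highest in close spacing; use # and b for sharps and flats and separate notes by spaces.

F A C D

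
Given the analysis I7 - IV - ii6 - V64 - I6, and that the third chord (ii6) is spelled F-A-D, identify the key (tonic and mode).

The anchor chord is a minor triad on D, labeled ii6.
Counting down one scale step from D places the tonic on C; a minor triad on degree 2 is diatonic only in major.

C major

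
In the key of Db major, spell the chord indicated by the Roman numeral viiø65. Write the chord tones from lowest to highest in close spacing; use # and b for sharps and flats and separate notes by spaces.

Eb Gb Bb C

The numeral's case and figure indicate a half-diminished seventh chord. In Db major its root, scale degree 7, is C.
That chord is spelled C-Eb-Gb-Bb.
With the 65 figure the chord is in first inversion; from the bass Eb upward in close position it reads Eb-Gb-Bb-C.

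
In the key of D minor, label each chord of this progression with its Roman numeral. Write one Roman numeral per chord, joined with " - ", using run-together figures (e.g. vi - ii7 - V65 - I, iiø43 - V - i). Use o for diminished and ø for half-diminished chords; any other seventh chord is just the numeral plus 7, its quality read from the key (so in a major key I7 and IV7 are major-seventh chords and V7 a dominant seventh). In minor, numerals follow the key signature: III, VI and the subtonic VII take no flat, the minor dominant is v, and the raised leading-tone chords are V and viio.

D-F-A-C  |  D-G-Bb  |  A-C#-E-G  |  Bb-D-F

i7 - iv64 - V7 - VI

D-F-A-C: minor seventh chord on D = scale degree 1 → i7.
D-G-Bb: root G is the subdominant; minor triad there is iv64.
A-C#-E-G has root A, degree 5 in D minor, so V7.
Bb-D-F: root Bb is the submediant; major triad there is VI.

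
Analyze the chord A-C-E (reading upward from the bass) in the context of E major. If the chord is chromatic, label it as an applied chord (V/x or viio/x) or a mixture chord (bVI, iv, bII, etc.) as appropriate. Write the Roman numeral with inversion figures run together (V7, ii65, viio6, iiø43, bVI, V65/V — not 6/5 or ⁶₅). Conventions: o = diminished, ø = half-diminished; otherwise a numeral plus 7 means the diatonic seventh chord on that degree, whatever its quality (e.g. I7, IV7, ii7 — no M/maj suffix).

iv

The pitches A-C-E form a minor triad rooted on A.
A is the fourth degree of E major. This is the minor subdominant, borrowed from the parallel minor.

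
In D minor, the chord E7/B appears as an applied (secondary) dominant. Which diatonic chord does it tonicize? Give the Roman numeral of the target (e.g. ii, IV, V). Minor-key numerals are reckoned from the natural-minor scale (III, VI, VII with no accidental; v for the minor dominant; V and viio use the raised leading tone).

V

The chord is a dominant seventh chord on E.
A dominant resolves down a perfect fifth: E → A. In D minor, A is scale degree 5, i.e. V.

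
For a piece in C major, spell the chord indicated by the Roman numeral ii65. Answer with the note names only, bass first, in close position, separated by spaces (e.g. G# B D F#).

F A C D

The numeral's case and figure indicate a minor seventh chord. In C major its root, scale degree 2, is D.
Stacking thirds from D gives D-F-A-C.
The figured bass 65 indicates first inversion, placing the third (F) in the bass: F-A-C-D.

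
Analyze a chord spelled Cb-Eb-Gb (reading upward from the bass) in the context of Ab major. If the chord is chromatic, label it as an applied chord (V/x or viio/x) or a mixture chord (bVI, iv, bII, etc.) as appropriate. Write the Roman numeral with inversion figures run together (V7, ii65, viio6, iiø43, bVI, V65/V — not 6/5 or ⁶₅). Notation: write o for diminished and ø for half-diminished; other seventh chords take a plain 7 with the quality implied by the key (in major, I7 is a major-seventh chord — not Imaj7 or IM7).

The pitches Cb-Eb-Gb form a major triad rooted on Cb.
Cb is the lowered third degree of Ab major (diatonic 3 would be C). This is a major triad on the lowered third degree, borrowed from the parallel minor.

bIII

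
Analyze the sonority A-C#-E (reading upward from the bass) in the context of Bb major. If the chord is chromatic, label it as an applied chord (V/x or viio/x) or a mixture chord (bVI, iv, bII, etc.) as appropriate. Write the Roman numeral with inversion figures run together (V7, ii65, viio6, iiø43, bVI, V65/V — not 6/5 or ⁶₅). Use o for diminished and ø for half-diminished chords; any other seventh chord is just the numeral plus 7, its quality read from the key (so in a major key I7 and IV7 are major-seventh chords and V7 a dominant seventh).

V/iii

The pitches A-C#-E form a major triad rooted on A.
A is not a diatonic chord root with this quality in Bb major, but it lies a perfect fifth above D (iii), so the chord functions as an applied dominant of iii.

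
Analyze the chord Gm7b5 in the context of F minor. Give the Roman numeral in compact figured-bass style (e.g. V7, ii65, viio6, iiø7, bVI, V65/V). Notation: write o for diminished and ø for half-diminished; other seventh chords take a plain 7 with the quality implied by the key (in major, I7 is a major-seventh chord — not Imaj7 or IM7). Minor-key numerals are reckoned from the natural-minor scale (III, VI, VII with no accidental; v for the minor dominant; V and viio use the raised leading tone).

iiø7

Stacked in thirds the chord is G-Bb-Db-F: a half-diminished seventh chord on G.
G is scale degree 2 in F minor, and a half-diminished seventh chord on that degree is written iiø7.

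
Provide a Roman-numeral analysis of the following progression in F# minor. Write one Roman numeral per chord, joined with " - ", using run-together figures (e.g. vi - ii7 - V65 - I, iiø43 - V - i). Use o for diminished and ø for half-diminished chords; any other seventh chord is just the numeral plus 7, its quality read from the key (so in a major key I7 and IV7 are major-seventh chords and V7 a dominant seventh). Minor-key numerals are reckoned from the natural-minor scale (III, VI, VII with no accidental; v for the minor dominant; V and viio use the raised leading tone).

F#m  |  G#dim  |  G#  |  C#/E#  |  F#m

F#m has root F#, degree 1 in F# minor, so i.
G#dim has root G#, degree 2 in F# minor, so iio.
G#: chromatic; G# is V of V, so V/V.
C#/E#: root C# is the dominant; major triad there is V6.
F#m has root F#, degree 1 in F# minor, so i.

i - iio - V/V - V6 - i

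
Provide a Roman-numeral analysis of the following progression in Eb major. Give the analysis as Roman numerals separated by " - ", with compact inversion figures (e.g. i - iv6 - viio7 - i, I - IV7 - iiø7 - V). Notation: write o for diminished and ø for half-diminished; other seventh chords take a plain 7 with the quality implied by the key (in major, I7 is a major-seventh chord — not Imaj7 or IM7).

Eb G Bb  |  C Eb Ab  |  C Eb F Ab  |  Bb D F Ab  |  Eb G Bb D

Eb-G-Bb has root Eb, degree 1 in Eb major, so I.
C-Eb-Ab: root Ab is the subdominant; major triad there is IV6.
C-Eb-F-Ab: root F is the supertonic; minor seventh chord there is ii43.
Bb-D-F-Ab has root Bb, degree 5 in Eb major, so V7.
Eb-G-Bb-D: root Eb is the tonic; major seventh chord there is I7.

I - IV6 - ii43 - V7 - I7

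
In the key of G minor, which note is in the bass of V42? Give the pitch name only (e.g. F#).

C

V in G minor has root D; the chord is D-F#-A-C.
The figure 42 means third inversion — the seventh is in the bass.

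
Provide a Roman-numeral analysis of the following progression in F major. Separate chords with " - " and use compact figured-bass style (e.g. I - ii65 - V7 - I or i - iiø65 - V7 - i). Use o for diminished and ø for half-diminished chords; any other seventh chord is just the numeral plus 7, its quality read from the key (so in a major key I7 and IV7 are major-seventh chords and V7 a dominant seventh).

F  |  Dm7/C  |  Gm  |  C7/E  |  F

I - vi42 - ii - V65 - I

F has root F, degree 1 in F major, so I.
Dm7/C: root D is the submediant; minor seventh chord there is vi42.
Gm: minor triad on G = scale degree 2 → ii.
C7/E: root C is the dominant; dominant seventh chord there is V65.
F: root F is the tonic; major triad there is I.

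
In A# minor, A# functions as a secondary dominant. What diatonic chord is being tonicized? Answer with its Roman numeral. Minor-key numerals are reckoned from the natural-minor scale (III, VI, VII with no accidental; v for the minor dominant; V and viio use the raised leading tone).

The chord is a major triad on A#.
A dominant resolves down a perfect fifth: A# → D#. In A# minor, D# is scale degree 4, i.e. iv.

iv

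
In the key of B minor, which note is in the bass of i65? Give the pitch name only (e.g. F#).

i in B minor has root B; the chord is B-D-F#-A.
The figure 65 means first inversion — the third is in the bass.

D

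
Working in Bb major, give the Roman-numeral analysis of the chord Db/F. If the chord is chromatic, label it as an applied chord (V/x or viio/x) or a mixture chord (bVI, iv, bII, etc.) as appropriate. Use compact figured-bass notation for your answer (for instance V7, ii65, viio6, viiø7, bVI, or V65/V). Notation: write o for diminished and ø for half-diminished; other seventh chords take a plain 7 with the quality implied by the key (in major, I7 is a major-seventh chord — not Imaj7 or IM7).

Stacked in thirds the chord is Db-F-Ab: a major triad on Db.
Db is the lowered third degree of Bb major (diatonic 3 would be D). This is a major triad on the lowered third degree, borrowed from the parallel minor.
With F in the bass the chord is in first inversion, so the figured bass is 6.

bIII6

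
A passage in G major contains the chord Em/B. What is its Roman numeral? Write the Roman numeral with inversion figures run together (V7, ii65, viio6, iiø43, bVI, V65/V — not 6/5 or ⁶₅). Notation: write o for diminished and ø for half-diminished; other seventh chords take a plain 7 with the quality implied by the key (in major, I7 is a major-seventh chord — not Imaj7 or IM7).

vi64

Stacked in thirds the chord is E-G-B: a minor triad on E.
In G major, E is the submediant; the diatonic minor triad there is vi.
With B in the bass the chord is in second inversion, so the figured bass is 64.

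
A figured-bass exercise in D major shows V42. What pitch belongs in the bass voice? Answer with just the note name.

G

V in D major has root A; the chord is A-C#-E-G.
The figure 42 means third inversion — the seventh is in the bass.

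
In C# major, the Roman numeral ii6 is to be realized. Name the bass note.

ii in C# major has root D#; the chord is D#-F#-A#.
The figure 6 means first inversion — the third is in the bass.

F#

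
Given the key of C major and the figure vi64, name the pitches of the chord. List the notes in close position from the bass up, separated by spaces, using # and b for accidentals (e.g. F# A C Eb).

E A C

The numeral's case and figure indicate a minor triad. In C major its root, the sixth degree, is A.
Stacking thirds from A gives A-C-E.
The figured bass 64 indicates second inversion, placing the fifth (E) in the bass: E-A-C.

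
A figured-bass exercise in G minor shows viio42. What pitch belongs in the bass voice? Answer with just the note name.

Eb

viio in G minor has root F#; the chord is F#-A-C-Eb.
The figure 42 means third inversion — the seventh is in the bass.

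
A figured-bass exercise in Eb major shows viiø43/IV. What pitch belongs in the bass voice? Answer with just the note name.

The applied chord viiø43/IV is rooted on G: G-Bb-Db-F.
The figure 43 means second inversion — the fifth is in the bass.

Db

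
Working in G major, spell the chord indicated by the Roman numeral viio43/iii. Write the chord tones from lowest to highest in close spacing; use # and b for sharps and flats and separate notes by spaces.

viio43/iii is a secondary leading-tone chord. The target iii is B in G major; the applied chord is rooted a semitone below, on A#.
Building a fully diminished seventh chord on A# gives A#-C#-E-G.
With the 43 figure the chord is in second inversion; from the bass E upward in close position it reads E-G-A#-C#.

E G A# C#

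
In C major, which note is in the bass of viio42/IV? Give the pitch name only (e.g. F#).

Db

The applied chord viio42/IV is rooted on E: E-G-Bb-Db.
The figure 42 means third inversion — the seventh is in the bass.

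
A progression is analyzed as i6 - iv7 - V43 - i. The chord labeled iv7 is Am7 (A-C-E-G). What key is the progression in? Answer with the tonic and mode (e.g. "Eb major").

E minor

The anchor chord is a minor seventh chord on A, labeled iv7.
iv7 on A implies A is the subdominant; that puts the tonic at E, and the lowercase numeral fits minor mode.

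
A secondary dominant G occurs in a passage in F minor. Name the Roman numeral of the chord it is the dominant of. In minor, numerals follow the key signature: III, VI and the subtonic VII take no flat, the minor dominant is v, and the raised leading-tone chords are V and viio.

The chord is a major triad on G.
A dominant resolves down a perfect fifth: G → C. In F minor, C is scale degree 5, i.e. V.

V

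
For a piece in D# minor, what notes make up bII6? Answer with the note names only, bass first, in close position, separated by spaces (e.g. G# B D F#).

Scale degree 2 in D# minor is E#; lowering it a half step gives E. bII6 is the Neapolitan sixth — a major triad on the lowered second degree, here in its customary first inversion.
So the chord is E-G#-B, a major triad.
With the 6 figure the chord is in first inversion; from the bass G# upward in close position it reads G#-B-E.

G# B E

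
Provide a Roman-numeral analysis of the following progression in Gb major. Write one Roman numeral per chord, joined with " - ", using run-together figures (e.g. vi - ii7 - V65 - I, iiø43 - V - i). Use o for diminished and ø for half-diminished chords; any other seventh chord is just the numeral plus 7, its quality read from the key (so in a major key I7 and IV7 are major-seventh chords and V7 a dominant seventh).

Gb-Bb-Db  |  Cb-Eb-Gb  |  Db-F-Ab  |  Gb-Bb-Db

I - IV - V - I

Gb-Bb-Db: major triad on Gb = scale degree 1 → I.
Cb-Eb-Gb: root Cb is the subdominant; major triad there is IV.
Db-F-Ab: major triad on Db = scale degree 5 → V.
Gb-Bb-Db: root Gb is the tonic; major triad there is I.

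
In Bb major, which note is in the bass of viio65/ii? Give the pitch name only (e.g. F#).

The applied chord viio65/ii is rooted on B: B-D-F-Ab.
The figure 65 means first inversion — the third is in the bass.

D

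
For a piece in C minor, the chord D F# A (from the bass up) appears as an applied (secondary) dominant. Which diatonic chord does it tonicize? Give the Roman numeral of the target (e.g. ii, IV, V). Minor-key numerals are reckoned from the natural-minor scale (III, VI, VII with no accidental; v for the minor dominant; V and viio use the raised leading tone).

V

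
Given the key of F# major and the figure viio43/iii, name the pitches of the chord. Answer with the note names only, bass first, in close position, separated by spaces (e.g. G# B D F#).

The slash marks an applied leading-tone chord: viio of iii. In F# major, iii is A#, so the leading tone to it is G##, a half step below.
Building a fully diminished seventh chord on G## gives G##-B#-D#-F#.
The figured bass 43 indicates second inversion, placing the fifth (D#) in the bass: D#-F#-G##-B#.

D# F# G## B#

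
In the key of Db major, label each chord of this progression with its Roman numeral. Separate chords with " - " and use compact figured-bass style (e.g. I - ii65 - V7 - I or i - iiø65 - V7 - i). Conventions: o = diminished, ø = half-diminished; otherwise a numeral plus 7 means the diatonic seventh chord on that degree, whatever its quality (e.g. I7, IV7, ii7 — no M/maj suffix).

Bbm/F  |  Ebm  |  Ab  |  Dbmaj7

vi64 - ii - V - I7

Bbm/F: root Bb is the submediant; minor triad there is vi64.
Ebm: root Eb is the supertonic; minor triad there is ii.
Ab has root Ab, degree 5 in Db major, so V.
Dbmaj7 has root Db, degree 1 in Db major, so I7.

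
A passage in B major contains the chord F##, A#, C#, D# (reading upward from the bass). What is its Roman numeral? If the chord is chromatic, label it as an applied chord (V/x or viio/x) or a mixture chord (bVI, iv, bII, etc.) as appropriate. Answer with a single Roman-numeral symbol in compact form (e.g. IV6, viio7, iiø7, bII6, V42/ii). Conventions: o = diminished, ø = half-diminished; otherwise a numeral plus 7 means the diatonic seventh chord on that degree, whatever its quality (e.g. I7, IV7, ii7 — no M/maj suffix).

V65/vi

The pitches D#-F##-A#-C# form a dominant seventh chord rooted on D#.
D# is not a diatonic chord root with this quality in B major, but it lies a perfect fifth above G# (vi), so the chord functions as an applied dominant of vi.
With F## in the bass the chord is in first inversion, so the figured bass is 65.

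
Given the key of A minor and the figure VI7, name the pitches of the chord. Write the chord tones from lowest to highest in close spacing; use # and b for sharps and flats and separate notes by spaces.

F A C E

In A minor, the sixth degree is F, and the diatonic chord built there is a major seventh chord.
That chord is spelled F-A-C-E.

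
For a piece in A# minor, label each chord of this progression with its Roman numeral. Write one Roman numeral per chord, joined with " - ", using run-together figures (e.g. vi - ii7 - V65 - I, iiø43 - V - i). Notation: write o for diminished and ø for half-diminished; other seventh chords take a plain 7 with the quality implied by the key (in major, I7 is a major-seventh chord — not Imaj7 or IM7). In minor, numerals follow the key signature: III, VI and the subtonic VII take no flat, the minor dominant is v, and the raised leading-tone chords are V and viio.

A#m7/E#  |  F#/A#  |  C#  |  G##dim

i43 - VI6 - III - viio

A#m7/E#: minor seventh chord on A# = scale degree 1 → i43.
F#/A# has root F#, degree 6 in A# minor, so VI6.
C#: major triad on C# = scale degree 3 → III.
G##dim: diminished triad on G## = scale degree 7 → viio.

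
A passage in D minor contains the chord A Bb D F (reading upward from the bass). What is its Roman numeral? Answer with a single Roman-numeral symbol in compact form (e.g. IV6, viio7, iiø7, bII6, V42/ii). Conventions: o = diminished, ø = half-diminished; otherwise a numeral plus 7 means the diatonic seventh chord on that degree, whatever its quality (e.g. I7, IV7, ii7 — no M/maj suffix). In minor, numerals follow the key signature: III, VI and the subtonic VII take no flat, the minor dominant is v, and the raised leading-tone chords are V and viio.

Stacked in thirds the chord is Bb-D-F-A: a major seventh chord on Bb.
In D minor, Bb is the submediant; the diatonic major seventh chord there is VI7.
With A in the bass the chord is in third inversion, so the figured bass is 42.

VI42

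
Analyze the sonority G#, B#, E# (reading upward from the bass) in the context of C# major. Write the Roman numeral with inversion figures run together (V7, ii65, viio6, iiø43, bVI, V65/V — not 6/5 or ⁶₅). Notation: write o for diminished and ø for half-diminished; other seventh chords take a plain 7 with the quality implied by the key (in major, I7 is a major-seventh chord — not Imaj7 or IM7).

Stacked in thirds the chord is E#-G#-B#: a minor triad on E#.
In C# major, E# is the mediant; the diatonic minor triad there is iii.
With G# in the bass the chord is in first inversion, so the figured bass is 6.

iii6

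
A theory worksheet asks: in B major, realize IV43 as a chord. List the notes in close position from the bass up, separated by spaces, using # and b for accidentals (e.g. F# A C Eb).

The numeral's case and figure indicate a major seventh chord. In B major its root, scale degree 4, is E.
That chord is spelled E-G#-B-D#.
The figured bass 43 indicates second inversion, placing the fifth (B) in the bass: B-D#-E-G#.

B D# E G#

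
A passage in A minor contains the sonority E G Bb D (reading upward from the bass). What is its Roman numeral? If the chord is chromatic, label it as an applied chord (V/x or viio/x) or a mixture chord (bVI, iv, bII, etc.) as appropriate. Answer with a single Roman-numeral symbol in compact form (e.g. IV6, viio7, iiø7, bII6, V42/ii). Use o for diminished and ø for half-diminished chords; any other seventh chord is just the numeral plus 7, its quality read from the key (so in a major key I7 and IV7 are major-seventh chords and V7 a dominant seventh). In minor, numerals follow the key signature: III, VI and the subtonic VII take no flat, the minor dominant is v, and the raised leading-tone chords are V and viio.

The pitches E-G-Bb-D form a half-diminished seventh chord rooted on E.
E sits a half step below F (VI in A minor); a diminished chord there is the applied leading-tone chord of VI.

viiø7/VI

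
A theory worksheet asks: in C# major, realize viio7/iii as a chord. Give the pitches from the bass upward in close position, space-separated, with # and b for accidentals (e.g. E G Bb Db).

The slash marks an applied leading-tone chord: viio of iii. In C# major, iii is E#, so the leading tone to it is D##, a half step below.
Building a fully diminished seventh chord on D## gives D##-F##-A#-C#.

D## F## A# C#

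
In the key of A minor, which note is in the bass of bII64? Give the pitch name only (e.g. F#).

bII in A minor has root Bb; the chord is Bb-D-F.
The figure 64 means second inversion — the fifth is in the bass.

F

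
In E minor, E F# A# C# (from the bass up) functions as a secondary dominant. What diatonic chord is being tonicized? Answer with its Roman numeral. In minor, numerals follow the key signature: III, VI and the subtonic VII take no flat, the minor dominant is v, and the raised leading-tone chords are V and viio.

V

The chord is a dominant seventh chord on F#.
A dominant resolves down a perfect fifth: F# → B. In E minor, B is scale degree 5, i.e. V.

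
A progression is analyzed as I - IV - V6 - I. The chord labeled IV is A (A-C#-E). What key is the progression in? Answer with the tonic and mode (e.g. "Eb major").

E major

The anchor chord is a major triad on A, labeled IV.
Counting down 3 scale steps from A places the tonic on E; a major triad on degree 4 is diatonic only in major.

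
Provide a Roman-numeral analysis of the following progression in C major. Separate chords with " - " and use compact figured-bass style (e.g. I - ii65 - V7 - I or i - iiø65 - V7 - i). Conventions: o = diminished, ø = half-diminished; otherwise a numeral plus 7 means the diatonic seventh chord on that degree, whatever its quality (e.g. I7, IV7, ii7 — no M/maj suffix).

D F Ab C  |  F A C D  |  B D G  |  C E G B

D-F-Ab-C: D with this quality isn't in the key; it's iiø7, borrowed from the parallel minor.
F-A-C-D: root D is the supertonic; minor seventh chord there is ii65.
B-D-G has root G, degree 5 in C major, so V6.
C-E-G-B: major seventh chord on C = scale degree 1 → I7.

iiø7 - ii65 - V6 - I7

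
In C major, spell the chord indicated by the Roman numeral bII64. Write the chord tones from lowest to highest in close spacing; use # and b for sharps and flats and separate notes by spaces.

Scale degree 2 in C major is D; lowering it a half step gives Db. bII64 is the Neapolitan chord — a major triad on the lowered second degree.
So the chord is Db-F-Ab.
The figured bass 64 indicates second inversion, placing the fifth (Ab) in the bass: Ab-Db-F.

Ab Db F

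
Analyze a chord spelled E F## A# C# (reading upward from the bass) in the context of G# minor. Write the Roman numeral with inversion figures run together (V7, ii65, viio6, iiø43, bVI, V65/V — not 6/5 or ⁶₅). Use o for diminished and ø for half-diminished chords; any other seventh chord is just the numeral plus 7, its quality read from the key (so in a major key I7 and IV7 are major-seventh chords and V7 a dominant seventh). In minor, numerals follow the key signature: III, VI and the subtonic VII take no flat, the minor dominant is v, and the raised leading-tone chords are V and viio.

Stacked in thirds the chord is F##-A#-C#-E: a fully diminished seventh chord on F##.
In G# minor, F## is the leading tone; the diatonic fully diminished seventh chord there is viio7.
With E in the bass the chord is in third inversion, so the figured bass is 42.

viio42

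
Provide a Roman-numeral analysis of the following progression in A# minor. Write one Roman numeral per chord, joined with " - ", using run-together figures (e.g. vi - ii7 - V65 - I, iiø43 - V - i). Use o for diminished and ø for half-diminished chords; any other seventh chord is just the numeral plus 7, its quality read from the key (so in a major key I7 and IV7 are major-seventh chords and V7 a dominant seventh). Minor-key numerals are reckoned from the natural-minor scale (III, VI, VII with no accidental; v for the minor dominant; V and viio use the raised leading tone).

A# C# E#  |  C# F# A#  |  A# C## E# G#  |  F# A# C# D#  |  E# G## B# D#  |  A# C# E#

i - VI64 - V7/iv - iv65 - V7 - i

A#-C#-E#: minor triad on A# = scale degree 1 → i.
C#-F#-A#: root F# is the submediant; major triad there is VI64.
A#-C##-E#-G#: a dominant seventh chord on A#, the applied dominant of iv → V7/iv.
F#-A#-C#-D# has root D#, degree 4 in A# minor, so iv65.
E#-G##-B#-D#: root E# is the dominant; dominant seventh chord there is V7.
A#-C#-E#: root A# is the tonic; minor triad there is i.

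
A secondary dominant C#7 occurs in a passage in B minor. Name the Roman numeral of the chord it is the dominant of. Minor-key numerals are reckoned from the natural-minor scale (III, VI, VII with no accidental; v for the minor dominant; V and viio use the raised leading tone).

The chord is a dominant seventh chord on C#.
A dominant resolves down a perfect fifth: C# → F#. In B minor, F# is scale degree 5, i.e. V.

V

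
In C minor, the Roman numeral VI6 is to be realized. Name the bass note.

VI in C minor has root Ab; the chord is Ab-C-Eb.
The figure 6 means first inversion — the third is in the bass.

C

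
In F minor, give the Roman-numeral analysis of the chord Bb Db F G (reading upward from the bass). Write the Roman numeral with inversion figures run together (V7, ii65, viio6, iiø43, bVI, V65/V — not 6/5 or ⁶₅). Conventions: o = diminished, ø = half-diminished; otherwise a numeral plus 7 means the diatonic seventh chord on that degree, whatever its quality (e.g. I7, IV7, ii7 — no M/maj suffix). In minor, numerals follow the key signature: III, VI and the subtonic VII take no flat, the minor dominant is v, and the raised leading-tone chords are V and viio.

The pitches G-Bb-Db-F form a half-diminished seventh chord rooted on G.
In F minor, G is the supertonic; the diatonic half-diminished seventh chord there is iiø7.
With Bb in the bass the chord is in first inversion, so the figured bass is 65.

iiø65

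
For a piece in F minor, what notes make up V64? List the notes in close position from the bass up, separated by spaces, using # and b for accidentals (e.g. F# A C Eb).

G C E

In F minor, scale degree 5 is C. The dominant is major (leading tone raised), so V is a major triad.
Stacking thirds from C gives C-E-G.
With the 64 figure the chord is in second inversion; from the bass G upward in close position it reads G-C-E.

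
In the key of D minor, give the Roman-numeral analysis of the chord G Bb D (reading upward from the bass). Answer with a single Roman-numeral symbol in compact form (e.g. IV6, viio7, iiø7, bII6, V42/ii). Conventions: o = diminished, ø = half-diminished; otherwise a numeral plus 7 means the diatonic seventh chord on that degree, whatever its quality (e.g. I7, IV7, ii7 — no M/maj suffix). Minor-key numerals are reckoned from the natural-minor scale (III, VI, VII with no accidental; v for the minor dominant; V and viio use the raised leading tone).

iv

The pitches G-Bb-D form a minor triad rooted on G.
In D minor, G is the subdominant; the diatonic minor triad there is iv.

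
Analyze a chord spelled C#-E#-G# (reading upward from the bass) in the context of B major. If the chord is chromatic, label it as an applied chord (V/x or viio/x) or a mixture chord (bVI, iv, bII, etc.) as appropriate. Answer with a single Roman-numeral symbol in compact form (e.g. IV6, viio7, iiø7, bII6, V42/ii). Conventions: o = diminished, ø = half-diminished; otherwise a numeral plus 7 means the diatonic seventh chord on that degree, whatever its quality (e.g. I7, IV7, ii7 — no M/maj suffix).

V/V

Stacked in thirds the chord is C#-E#-G#: a major triad on C#.
C# is not a diatonic chord root with this quality in B major, but it lies a perfect fifth above F# (V), so the chord functions as an applied dominant of V.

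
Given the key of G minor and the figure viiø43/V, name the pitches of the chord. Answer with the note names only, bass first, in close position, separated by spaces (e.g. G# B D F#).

viiø43/V is a secondary leading-tone chord. The target V is D in G minor; the applied chord is rooted a semitone below, on C#.
Building a half-diminished seventh chord on C# gives C#-E-G-B.
With the 43 figure the chord is in second inversion; from the bass G upward in close position it reads G-B-C#-E.

G B C# E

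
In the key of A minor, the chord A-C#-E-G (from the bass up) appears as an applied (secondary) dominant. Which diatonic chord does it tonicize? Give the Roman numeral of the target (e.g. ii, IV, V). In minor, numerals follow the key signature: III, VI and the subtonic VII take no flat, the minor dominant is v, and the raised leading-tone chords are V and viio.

iv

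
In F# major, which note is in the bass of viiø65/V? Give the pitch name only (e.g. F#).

The applied chord viiø65/V is rooted on B#: B#-D#-F#-A#.
The figure 65 means first inversion — the third is in the bass.

D#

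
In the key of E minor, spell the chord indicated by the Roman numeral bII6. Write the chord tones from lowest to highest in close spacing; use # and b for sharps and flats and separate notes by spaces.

bII6 is the Neapolitan sixth — a major triad on the lowered second degree, here in its customary first inversion. In E minor that root is F.
So the chord is F-A-C, a major triad.
With the 6 figure the chord is in first inversion; from the bass A upward in close position it reads A-C-F.

A C F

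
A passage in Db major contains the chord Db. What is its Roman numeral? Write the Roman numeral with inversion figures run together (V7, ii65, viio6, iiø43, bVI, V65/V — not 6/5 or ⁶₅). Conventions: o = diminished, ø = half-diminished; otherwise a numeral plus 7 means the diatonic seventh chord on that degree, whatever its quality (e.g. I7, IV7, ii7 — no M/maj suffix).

I

Stacked in thirds the chord is Db-F-Ab: a major triad on Db.
Db is scale degree 1 in Db major, and a major triad on that degree is written I.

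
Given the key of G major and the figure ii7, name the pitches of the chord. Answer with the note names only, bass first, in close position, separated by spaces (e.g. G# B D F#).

A C E G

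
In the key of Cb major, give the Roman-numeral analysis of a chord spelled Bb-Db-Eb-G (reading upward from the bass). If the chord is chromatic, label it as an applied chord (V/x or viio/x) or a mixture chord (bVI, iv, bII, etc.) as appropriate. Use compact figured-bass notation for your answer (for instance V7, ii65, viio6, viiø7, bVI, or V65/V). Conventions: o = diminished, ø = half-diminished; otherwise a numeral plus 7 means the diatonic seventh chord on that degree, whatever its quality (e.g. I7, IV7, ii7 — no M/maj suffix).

V43/vi

Stacked in thirds the chord is Eb-G-Bb-Db: a dominant seventh chord on Eb.
Eb is not a diatonic chord root with this quality in Cb major, but it lies a perfect fifth above Ab (vi), so the chord functions as an applied dominant of vi.
With Bb in the bass the chord is in second inversion, so the figured bass is 43.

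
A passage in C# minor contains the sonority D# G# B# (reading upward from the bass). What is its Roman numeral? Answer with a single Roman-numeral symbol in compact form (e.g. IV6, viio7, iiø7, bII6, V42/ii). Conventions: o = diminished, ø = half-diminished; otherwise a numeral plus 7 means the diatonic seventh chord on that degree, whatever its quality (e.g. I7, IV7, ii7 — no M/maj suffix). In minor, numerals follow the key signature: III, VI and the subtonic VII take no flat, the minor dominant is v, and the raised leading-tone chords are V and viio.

V64

The pitches G#-B#-D# form a major triad rooted on G#.
G# is scale degree 5 in C# minor, and a major triad on that degree is written V.
With D# in the bass the chord is in second inversion, so the figured bass is 64.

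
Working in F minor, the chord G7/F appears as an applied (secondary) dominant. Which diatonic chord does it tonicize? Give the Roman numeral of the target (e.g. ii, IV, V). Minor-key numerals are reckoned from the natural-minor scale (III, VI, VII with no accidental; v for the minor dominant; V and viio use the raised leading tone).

V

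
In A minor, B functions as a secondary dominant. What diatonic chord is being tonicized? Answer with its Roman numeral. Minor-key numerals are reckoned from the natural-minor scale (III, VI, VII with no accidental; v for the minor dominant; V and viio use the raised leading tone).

V

The chord is a major triad on B.
A dominant resolves down a perfect fifth: B → E. In A minor, E is scale degree 5, i.e. V.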